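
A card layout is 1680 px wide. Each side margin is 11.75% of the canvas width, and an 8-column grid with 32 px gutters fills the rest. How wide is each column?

132.65 px

1680 × (1 − 2·11.75%) = 1680 × 76.5% = 1285.2 px for the columns.
1285.2 − 7·32 = 1061.2; ÷8 gives c = 132.65 px.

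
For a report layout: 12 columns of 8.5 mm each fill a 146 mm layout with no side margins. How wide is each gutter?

12 columns take 12·8.5 = 102 mm; remaining 44 splits into 11 gutters.
g = 44 / 11 = 4 mm.

4 mm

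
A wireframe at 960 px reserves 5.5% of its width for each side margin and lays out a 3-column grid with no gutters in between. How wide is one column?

284.8 px

Margins: 5.5% × 960 = 52.8 px each, so content = 960 − 105.6 = 854.4 px.
With no gutters, each column is 854.4/3 = 284.8 px.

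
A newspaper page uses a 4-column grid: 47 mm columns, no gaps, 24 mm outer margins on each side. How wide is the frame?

236 mm

Frame = 2·24 + 4·47 = 48 + 188 = 236 mm.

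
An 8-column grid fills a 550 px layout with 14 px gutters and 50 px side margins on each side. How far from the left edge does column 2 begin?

108 px

Subtract both margins: 550 − 2·50 = 450 px.
Subtracting 7 gutters of 14 leaves 352 for 8 columns, so c = 44 px.
Before column 2: the margin + 1 column + 1 gutter.
Offset = 50 + 1·(44 + 14) = 50 + 58 = 108 px.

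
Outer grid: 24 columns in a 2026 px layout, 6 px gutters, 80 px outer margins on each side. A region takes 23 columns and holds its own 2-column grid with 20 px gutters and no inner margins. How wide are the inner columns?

884 px

Outer content = 2026 − 2·80 = 1866 px.
24 columns + 23 gutters: 24c + 23·6 = 1866.
24c = 1866 − 138 = 1728, so c = 72 px.
Span of 23: 23·72 + 22·6 = 1656 + 132 = 1788 px.
2 columns + 1 gutter: 2d + 1·20 = 1788.
2d = 1788 − 20 = 1768, so d = 884 px.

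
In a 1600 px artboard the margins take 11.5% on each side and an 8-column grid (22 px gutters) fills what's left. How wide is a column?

134.75 px

Margins: 11.5% × 1600 = 184 px each, so content = 1600 − 368 = 1232 px.
8c + 7·22 = 1232 → 8c = 1078 → c = 134.75 px.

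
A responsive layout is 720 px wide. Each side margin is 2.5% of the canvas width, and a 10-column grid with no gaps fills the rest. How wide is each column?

Each margin = 2.5% of 720 = 18 px; content = 720 − 2·18 = 684 px.
With no gaps, each column is 684/10 = 68.4 px.

68.4 px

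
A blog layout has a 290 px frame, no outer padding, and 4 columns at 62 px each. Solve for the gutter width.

14 px

Columns use 248 px, leaving 42 px across 3 gutters = 14 px each.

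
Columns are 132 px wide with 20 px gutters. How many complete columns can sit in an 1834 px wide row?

12 columns: 12·132 + 11·20 = 1804 px ≤ 1834.
13 columns: 1956 px > 1834. So 12.

12 columns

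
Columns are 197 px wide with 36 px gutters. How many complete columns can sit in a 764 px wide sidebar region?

k columns need k·197 + (k−1)·36 = k·233 − 36.
k·233 − 36 ≤ 764 → k ≤ 800 / 233 ≈ 3.43, so k = 3.

3 columns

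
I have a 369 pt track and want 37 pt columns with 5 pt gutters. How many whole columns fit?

8 columns: 8·37 + 7·5 = 331 pt ≤ 369.
9 columns: 373 pt > 369. So 8.

8 columns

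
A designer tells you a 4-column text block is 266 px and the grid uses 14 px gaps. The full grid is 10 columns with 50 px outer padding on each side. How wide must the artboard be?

266 − 3·14 = 224; ÷4 gives c = 56 px.
Adding margins, columns and gutters: 100 + 560 + 126 = 786 px.

786 px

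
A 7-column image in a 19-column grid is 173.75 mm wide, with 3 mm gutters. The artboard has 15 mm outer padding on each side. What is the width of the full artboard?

7c + 6·3 = 173.75 → 7c = 155.75 → c = 22.25 mm.
Adding margins, columns and gutters: 30 + 422.75 + 54 = 506.75 mm.

506.75 mm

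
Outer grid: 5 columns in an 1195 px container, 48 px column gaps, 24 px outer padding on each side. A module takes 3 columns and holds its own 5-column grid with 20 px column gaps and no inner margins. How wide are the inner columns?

117.8 px

Inside the margins: 1195 − 48 = 1147 px.
Subtracting 4 column gaps of 48 leaves 955 for 5 columns, so c = 191 px.
3 columns plus 2 column gaps: 573 + 96 = 669 px.
5 columns + 4 column gaps: 5d + 4·20 = 669.
5d = 669 − 80 = 589, so d = 117.8 px.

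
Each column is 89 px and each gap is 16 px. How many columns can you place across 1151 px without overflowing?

11 columns

Each extra column adds 89 + 16 = 105 px.
(1151 + 16) / 105 = 11.11, so 11 columns fit.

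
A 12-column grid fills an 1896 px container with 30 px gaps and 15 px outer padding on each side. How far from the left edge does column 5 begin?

647 px

Take off 30 px of margins, leaving 1866 px.
Subtracting 11 gaps of 30 leaves 1536 for 12 columns, so c = 128 px.
Column 5 starts at margin + 4·(column + gutter) = 15 + 4·158 = 647 px.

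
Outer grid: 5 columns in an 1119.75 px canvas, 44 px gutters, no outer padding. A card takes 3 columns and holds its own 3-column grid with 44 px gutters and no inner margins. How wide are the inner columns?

188.75 px

5c + 4·44 = 1119.75 → 5c = 943.75 → c = 188.75 px.
3-column span = 3·188.75 + 2·44 = 654.25 px.
654.25 − 2·44 = 566.25; ÷3 gives d = 188.75 px.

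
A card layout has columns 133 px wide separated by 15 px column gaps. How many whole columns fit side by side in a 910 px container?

6 columns

k columns need k·133 + (k−1)·15 = k·148 − 15.
k·148 − 15 ≤ 910 → k ≤ 925 / 148 ≈ 6.25, so k = 6.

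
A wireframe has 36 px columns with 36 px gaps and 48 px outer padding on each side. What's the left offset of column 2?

Column 2 starts at margin + 1·(column + gutter) = 48 + 1·72 = 120 px.

120 px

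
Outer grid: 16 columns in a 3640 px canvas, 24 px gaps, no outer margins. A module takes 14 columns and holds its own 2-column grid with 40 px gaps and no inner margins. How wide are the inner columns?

1571 px

16 columns + 15 gaps: 16c + 15·24 = 3640.
16c = 3640 − 360 = 3280, so c = 205 px.
14 columns plus 13 gaps: 2870 + 312 = 3182 px.
2 columns + 1 gap: 2d + 1·40 = 3182.
2d = 3182 − 40 = 3142, so d = 1571 px.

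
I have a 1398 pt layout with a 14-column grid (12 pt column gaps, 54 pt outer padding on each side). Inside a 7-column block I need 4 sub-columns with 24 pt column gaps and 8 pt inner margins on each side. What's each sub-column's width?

137.75 pt

Take off 108 pt of margins, leaving 1290 pt.
14 columns + 13 column gaps: 14c + 13·12 = 1290.
14c = 1290 − 156 = 1134, so c = 81 pt.
7 columns plus 6 column gaps: 567 + 72 = 639 pt.
Inner content = 639 − 2·8 = 623 pt.
4d + 3·24 = 623 → 4d = 551 → d = 137.75 pt.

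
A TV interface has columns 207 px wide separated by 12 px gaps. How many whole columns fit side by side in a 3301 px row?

k columns need k·207 + (k−1)·12 = k·219 − 12.
k·219 − 12 ≤ 3301 → k ≤ 3313 / 219 ≈ 15.13, so k = 15.

15 columns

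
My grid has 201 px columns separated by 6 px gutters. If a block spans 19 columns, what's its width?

3927 px

19-column span = 19·201 + 18·6 = 3927 px.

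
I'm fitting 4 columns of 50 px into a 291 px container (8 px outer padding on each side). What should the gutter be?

Take off 16 px of margins, leaving 275 px.
4 columns take 4·50 = 200 px; remaining 75 splits into 3 gutters.
g = 75 / 3 = 25 px.

25 px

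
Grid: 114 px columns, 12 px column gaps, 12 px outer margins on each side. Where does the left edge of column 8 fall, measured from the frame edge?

Column 8 starts at margin + 7·(column + gutter) = 12 + 7·126 = 894 px.

894 px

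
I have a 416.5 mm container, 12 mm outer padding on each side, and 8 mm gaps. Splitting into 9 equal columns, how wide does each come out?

36.5 mm

Subtract both margins: 416.5 − 2·12 = 392.5 mm.
9 columns + 8 gaps: 9c + 8·8 = 392.5.
9c = 392.5 − 64 = 328.5, so c = 36.5 mm.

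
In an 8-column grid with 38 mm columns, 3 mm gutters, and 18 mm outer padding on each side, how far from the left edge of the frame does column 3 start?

Before column 3: the margin + 2 columns + 2 gutters.
Offset = 18 + 2·(38 + 3) = 18 + 82 = 100 mm.

100 mm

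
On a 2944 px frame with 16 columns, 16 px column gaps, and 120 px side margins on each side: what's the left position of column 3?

Inside the margins: 2944 − 240 = 2704 px.
2704 − 15·16 = 2464; ÷16 gives c = 154 px.
Before column 3: the margin + 2 columns + 2 column gaps.
Offset = 120 + 2·(154 + 16) = 120 + 340 = 460 px.

460 px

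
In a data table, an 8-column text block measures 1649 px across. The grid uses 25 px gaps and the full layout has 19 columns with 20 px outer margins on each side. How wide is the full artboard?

8 columns + 7 gaps: 8c + 7·25 = 1649.
8c = 1649 − 175 = 1474, so c = 184.25 px.
Adding margins, columns and gutters: 40 + 3500.75 + 450 = 3990.75 px.

3990.75 px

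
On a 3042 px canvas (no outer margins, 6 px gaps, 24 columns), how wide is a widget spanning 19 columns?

2407 px

24 columns + 23 gaps: 24c + 23·6 = 3042.
24c = 3042 − 138 = 2904, so c = 121 px.
19 columns plus 18 gaps: 2299 + 108 = 2407 px.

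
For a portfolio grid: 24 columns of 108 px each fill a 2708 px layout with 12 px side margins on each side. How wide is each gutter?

4 px

Inside the margins: 2708 − 24 = 2684 px.
Columns use 2592 px, leaving 92 px across 23 gutters = 4 px each.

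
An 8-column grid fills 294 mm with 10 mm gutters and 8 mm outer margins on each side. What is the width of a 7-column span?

242 mm

Inside the margins: 294 − 16 = 278 mm.
Subtracting 7 gutters of 10 leaves 208 for 8 columns, so c = 26 mm.
Span of 7: 7·26 + 6·10 = 182 + 60 = 242 mm.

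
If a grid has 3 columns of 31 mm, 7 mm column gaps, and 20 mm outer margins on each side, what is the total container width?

147 mm

Adding margins, columns and gutters: 40 + 93 + 14 = 147 mm.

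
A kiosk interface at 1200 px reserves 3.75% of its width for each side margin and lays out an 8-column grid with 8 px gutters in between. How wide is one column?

Margins: 3.75% × 1200 = 45 px each, so content = 1200 − 90 = 1110 px.
Subtracting 7 gutters of 8 leaves 1054 for 8 columns, so c = 131.75 px.

131.75 px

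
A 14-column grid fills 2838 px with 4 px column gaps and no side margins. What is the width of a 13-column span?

2838 − 13·4 = 2786; ÷14 gives c = 199 px.
13-column span = 13·199 + 12·4 = 2635 px.

2635 px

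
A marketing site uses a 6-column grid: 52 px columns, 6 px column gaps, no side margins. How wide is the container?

342 px

Container = 6·52 + 5·6 = 312 + 30 = 342 px.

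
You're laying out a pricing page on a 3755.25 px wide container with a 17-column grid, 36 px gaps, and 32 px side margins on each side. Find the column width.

Subtract both margins: 3755.25 − 2·32 = 3691.25 px.
17 columns + 16 gaps: 17c + 16·36 = 3691.25.
17c = 3691.25 − 576 = 3115.25, so c = 183.25 px.

183.25 px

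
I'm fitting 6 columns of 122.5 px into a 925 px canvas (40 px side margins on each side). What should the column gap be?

Subtract both margins: 925 − 2·40 = 845 px.
6 columns take 6·122.5 = 735 px; remaining 110 splits into 5 column gaps.
g = 110 / 5 = 22 px.

22 px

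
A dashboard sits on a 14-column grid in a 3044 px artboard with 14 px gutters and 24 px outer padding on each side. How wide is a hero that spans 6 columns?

Subtract both margins: 3044 − 2·24 = 2996 px.
14 columns + 13 gutters: 14c + 13·14 = 2996.
14c = 2996 − 182 = 2814, so c = 201 px.
Span of 6: 6·201 + 5·14 = 1206 + 70 = 1276 px.

1276 px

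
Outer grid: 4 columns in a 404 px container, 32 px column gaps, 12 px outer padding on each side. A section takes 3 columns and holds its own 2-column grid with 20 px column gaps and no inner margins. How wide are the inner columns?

128.5 px

Subtract both margins: 404 − 2·12 = 380 px.
4 columns + 3 column gaps: 4c + 3·32 = 380.
4c = 380 − 96 = 284, so c = 71 px.
3 columns plus 2 column gaps: 213 + 64 = 277 px.
2d + 1·20 = 277 → 2d = 257 → d = 128.5 px.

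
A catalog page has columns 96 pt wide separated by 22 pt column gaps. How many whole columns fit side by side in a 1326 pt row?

11 columns

Each extra column adds 96 + 22 = 118 pt.
(1326 + 22) / 118 = 11.42, so 11 columns fit.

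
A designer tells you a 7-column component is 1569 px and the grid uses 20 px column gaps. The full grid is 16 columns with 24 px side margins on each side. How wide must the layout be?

Subtracting 6 column gaps of 20 leaves 1449 for 7 columns, so c = 207 px.
Total width: 2·24 + 16·207 + 15·20 = 3660 px.

3660 px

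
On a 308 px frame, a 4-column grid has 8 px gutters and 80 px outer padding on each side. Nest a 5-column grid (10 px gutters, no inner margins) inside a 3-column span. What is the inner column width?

13.8 px

Outer content = 308 − 2·80 = 148 px.
148 − 3·8 = 124; ÷4 gives c = 31 px.
Span of 3: 3·31 + 2·8 = 93 + 16 = 109 px.
Subtracting 4 gutters of 10 leaves 69 for 5 columns, so d = 13.8 px.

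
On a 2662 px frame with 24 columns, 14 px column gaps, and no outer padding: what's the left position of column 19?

24c + 23·14 = 2662 → 24c = 2340 → c = 97.5 px.
Before column 19: 18 columns + 18 column gaps.
Offset = 18·(97.5 + 14) = 18·111.5 = 2007 px.

2007 px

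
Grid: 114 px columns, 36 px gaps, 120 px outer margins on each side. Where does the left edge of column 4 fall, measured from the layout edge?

570 px

Before column 4: the margin + 3 columns + 3 gaps.
Offset = 120 + 3·(114 + 36) = 120 + 450 = 570 px.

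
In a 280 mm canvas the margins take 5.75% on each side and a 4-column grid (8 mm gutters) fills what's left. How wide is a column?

Margins: 5.75% × 280 = 16.1 mm each, so content = 280 − 32.2 = 247.8 mm.
Subtracting 3 gutters of 8 leaves 223.8 for 4 columns, so c = 55.95 mm.

55.95 mm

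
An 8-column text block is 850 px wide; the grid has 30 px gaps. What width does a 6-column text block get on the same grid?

630 px

850 − 7·30 = 640; ÷8 gives c = 80 px.
6-column span = 6·80 + 5·30 = 630 px.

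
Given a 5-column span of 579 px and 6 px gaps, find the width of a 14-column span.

579 − 4·6 = 555; ÷5 gives c = 111 px.
14 columns plus 13 gaps: 1554 + 78 = 1632 px.

1632 px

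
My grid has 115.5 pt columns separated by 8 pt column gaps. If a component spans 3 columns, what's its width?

3-column span = 3·115.5 + 2·8 = 362.5 pt.

362.5 pt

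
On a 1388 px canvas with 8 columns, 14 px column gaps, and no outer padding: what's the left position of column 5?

Subtracting 7 column gaps of 14 leaves 1290 for 8 columns, so c = 161.25 px.
Before column 5: 4 columns + 4 column gaps.
Offset = 4·(161.25 + 14) = 4·175.25 = 701 px.

701 px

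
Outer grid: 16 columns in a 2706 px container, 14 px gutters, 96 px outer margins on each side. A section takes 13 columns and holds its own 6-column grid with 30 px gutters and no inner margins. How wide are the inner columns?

315 px

Inside the margins: 2706 − 192 = 2514 px.
2514 − 15·14 = 2304; ÷16 gives c = 144 px.
Span of 13: 13·144 + 12·14 = 1872 + 168 = 2040 px.
6 columns + 5 gutters: 6d + 5·30 = 2040.
6d = 2040 − 150 = 1890, so d = 315 px.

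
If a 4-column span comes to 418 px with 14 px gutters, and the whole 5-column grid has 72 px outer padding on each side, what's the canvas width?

670 px

Subtracting 3 gutters of 14 leaves 376 for 4 columns, so c = 94 px.
Total width: 2·72 + 5·94 + 4·14 = 670 px.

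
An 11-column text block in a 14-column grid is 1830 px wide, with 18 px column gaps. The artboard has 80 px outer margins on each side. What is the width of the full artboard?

2494 px

Subtracting 10 column gaps of 18 leaves 1650 for 11 columns, so c = 150 px.
Total width: 2·80 + 14·150 + 13·18 = 2494 px.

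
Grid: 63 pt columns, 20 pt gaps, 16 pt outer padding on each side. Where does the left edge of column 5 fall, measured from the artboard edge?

Before column 5: the margin + 4 columns + 4 gaps.
Offset = 16 + 4·(63 + 20) = 16 + 332 = 348 pt.

348 pt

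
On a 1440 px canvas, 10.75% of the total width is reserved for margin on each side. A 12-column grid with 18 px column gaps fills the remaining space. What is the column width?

1440 × (1 − 2·10.75%) = 1440 × 78.5% = 1130.4 px for the columns.
12c + 11·18 = 1130.4 → 12c = 932.4 → c = 77.7 px.

77.7 px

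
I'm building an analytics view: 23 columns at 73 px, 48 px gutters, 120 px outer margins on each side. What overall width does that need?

2975 px

Total width: 2·120 + 23·73 + 22·48 = 2975 px.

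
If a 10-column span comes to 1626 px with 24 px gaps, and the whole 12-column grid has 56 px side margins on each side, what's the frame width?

10 columns + 9 gaps: 10c + 9·24 = 1626.
10c = 1626 − 216 = 1410, so c = 141 px.
Frame = 2·56 + 12·141 + 11·24 = 112 + 1692 + 264 = 2068 px.

2068 px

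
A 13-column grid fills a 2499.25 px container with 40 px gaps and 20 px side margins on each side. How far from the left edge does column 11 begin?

Subtract both margins: 2499.25 − 2·20 = 2459.25 px.
13 columns + 12 gaps: 13c + 12·40 = 2459.25.
13c = 2459.25 − 480 = 1979.25, so c = 152.25 px.
Before column 11: the margin + 10 columns + 10 gaps.
Offset = 20 + 10·(152.25 + 40) = 20 + 1922.5 = 1942.5 px.

1942.5 px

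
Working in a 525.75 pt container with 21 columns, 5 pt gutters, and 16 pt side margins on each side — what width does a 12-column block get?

280 pt

Inside the margins: 525.75 − 32 = 493.75 pt.
Subtracting 20 gutters of 5 leaves 393.75 for 21 columns, so c = 18.75 pt.
12-column span = 12·18.75 + 11·5 = 280 pt.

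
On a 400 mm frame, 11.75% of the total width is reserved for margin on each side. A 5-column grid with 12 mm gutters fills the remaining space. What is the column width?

51.6 mm

400 × (1 − 2·11.75%) = 400 × 76.5% = 306 mm for the columns.
306 − 4·12 = 258; ÷5 gives c = 51.6 mm.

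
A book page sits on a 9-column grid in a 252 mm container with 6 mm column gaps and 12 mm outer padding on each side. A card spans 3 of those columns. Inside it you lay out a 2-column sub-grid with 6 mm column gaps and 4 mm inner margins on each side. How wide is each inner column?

29 mm

Take off 24 mm of margins, leaving 228 mm.
9 columns + 8 column gaps: 9c + 8·6 = 228.
9c = 228 − 48 = 180, so c = 20 mm.
Span of 3: 3·20 + 2·6 = 60 + 12 = 72 mm.
Inner content = 72 − 2·4 = 64 mm.
2 columns + 1 column gap: 2d + 1·6 = 64.
2d = 64 − 6 = 58, so d = 29 mm.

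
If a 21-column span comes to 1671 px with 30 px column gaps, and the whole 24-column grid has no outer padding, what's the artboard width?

1914 px

21c + 20·30 = 1671 → 21c = 1071 → c = 51 px.
Artboard = 24·51 + 23·30 = 1224 + 690 = 1914 px.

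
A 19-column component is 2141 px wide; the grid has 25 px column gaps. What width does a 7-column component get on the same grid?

773 px

Subtracting 18 column gaps of 25 leaves 1691 for 19 columns, so c = 89 px.
Span of 7: 7·89 + 6·25 = 623 + 150 = 773 px.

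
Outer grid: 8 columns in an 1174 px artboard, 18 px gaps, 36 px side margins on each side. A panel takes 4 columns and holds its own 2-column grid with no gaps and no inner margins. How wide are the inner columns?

Outer content = 1174 − 2·36 = 1102 px.
8 columns + 7 gaps: 8c + 7·18 = 1102.
8c = 1102 − 126 = 976, so c = 122 px.
4-column span = 4·122 + 3·18 = 542 px.
2d = 542 → d = 271 px.

271 px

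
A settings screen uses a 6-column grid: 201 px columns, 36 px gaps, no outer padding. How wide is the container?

1386 px

Container = 6·201 + 5·36 = 1206 + 180 = 1386 px.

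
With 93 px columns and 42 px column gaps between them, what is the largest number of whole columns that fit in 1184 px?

Each extra column adds 93 + 42 = 135 px.
(1184 + 42) / 135 = 9.08, so 9 columns fit.

9 columns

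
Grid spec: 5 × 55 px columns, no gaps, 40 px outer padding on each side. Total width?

355 px

Total width: 2·40 + 5·55 = 355 px.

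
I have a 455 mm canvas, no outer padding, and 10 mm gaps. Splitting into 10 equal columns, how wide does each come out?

455 − 9·10 = 365; ÷10 gives c = 36.5 mm.

36.5 mm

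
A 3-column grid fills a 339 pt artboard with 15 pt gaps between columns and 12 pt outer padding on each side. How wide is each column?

Inside the margins: 339 − 24 = 315 pt.
3c + 2·15 = 315 → 3c = 285 → c = 95 pt.

95 pt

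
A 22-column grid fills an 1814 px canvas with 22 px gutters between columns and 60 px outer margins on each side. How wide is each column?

56 px

Subtract both margins: 1814 − 2·60 = 1694 px.
22c + 21·22 = 1694 → 22c = 1232 → c = 56 px.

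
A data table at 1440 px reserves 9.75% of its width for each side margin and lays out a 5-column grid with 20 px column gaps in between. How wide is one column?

Each margin = 9.75% of 1440 = 140.4 px; content = 1440 − 2·140.4 = 1159.2 px.
1159.2 − 4·20 = 1079.2; ÷5 gives c = 215.84 px.

215.84 px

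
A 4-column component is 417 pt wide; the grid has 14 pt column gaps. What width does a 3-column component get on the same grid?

309.25 pt

4 columns + 3 column gaps: 4c + 3·14 = 417.
4c = 417 − 42 = 375, so c = 93.75 pt.
3 columns plus 2 column gaps: 281.25 + 28 = 309.25 pt.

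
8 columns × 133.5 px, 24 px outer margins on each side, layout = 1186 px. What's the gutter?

Subtract both margins: 1186 − 2·24 = 1138 px.
8 columns take 8·133.5 = 1068 px; remaining 70 splits into 7 gutters.
g = 70 / 7 = 10 px.

10 px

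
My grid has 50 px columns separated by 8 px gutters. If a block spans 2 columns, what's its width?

108 px

2-column span = 2·50 + 1·8 = 108 px.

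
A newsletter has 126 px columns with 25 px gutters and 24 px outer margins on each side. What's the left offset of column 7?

Column 7 starts at margin + 6·(column + gutter) = 24 + 6·151 = 930 px.

930 px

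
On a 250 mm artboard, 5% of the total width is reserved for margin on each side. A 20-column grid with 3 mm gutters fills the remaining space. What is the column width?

Each margin = 5% of 250 = 12.5 mm; content = 250 − 2·12.5 = 225 mm.
20 columns + 19 gutters: 20c + 19·3 = 225.
20c = 225 − 57 = 168, so c = 8.4 mm.

8.4 mm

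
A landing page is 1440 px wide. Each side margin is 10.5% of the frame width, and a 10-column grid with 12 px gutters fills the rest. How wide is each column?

Margins: 10.5% × 1440 = 151.2 px each, so content = 1440 − 302.4 = 1137.6 px.
Subtracting 9 gutters of 12 leaves 1029.6 for 10 columns, so c = 102.96 px.

102.96 px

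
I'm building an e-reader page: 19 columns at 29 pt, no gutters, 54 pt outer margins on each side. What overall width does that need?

659 pt

Total width: 2·54 + 19·29 = 659 pt.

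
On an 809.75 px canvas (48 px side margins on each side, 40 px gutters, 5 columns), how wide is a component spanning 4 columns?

Content width = 809.75 − 2·48 = 713.75 px.
5c + 4·40 = 713.75 → 5c = 553.75 → c = 110.75 px.
4 columns plus 3 gutters: 443 + 120 = 563 px.

563 px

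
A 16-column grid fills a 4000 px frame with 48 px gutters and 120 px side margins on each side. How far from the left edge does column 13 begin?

Content = 4000 − 2·120 = 3760 px.
3760 − 15·48 = 3040; ÷16 gives c = 190 px.
Before column 13: the margin + 12 columns + 12 gutters.
Offset = 120 + 12·(190 + 48) = 120 + 2856 = 2976 px.

2976 px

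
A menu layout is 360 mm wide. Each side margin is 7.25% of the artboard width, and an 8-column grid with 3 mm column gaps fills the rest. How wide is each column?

360 × (1 − 2·7.25%) = 360 × 85.5% = 307.8 mm for the columns.
8 columns + 7 column gaps: 8c + 7·3 = 307.8.
8c = 307.8 − 21 = 286.8, so c = 35.85 mm.

35.85 mm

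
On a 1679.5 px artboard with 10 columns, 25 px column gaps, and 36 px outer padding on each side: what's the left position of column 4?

Subtract both margins: 1679.5 − 2·36 = 1607.5 px.
10 columns + 9 column gaps: 10c + 9·25 = 1607.5.
10c = 1607.5 − 225 = 1382.5, so c = 138.25 px.
Column 4 starts at margin + 3·(column + gutter) = 36 + 3·163.25 = 525.75 px.

525.75 px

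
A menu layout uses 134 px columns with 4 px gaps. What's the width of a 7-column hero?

7-column span = 7·134 + 6·4 = 962 px.

962 px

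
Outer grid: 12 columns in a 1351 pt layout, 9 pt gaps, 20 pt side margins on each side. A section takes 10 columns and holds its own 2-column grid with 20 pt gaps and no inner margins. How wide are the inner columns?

Outer content = 1351 − 2·20 = 1311 pt.
1311 − 11·9 = 1212; ÷12 gives c = 101 pt.
10-column span = 10·101 + 9·9 = 1091 pt.
1091 − 1·20 = 1071; ÷2 gives d = 535.5 pt.

535.5 pt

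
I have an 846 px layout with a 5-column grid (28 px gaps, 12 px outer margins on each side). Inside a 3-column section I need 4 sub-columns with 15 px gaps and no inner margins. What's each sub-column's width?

Inside the margins: 846 − 24 = 822 px.
Subtracting 4 gaps of 28 leaves 710 for 5 columns, so c = 142 px.
Span of 3: 3·142 + 2·28 = 426 + 56 = 482 px.
4 columns + 3 gaps: 4d + 3·15 = 482.
4d = 482 − 45 = 437, so d = 109.25 px.

109.25 px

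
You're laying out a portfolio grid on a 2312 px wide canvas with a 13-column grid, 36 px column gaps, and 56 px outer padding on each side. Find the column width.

Content width = 2312 − 2·56 = 2200 px.
Subtracting 12 column gaps of 36 leaves 1768 for 13 columns, so c = 136 px.

136 px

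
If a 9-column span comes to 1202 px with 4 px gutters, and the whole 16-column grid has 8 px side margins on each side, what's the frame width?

2156 px

Subtracting 8 gutters of 4 leaves 1170 for 9 columns, so c = 130 px.
Total width: 2·8 + 16·130 + 15·4 = 2156 px.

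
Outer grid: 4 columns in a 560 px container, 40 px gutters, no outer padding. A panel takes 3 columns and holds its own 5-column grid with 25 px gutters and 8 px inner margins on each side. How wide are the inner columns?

Subtracting 3 gutters of 40 leaves 440 for 4 columns, so c = 110 px.
3 columns plus 2 gutters: 330 + 80 = 410 px.
Inner content = 410 − 2·8 = 394 px.
Subtracting 4 gutters of 25 leaves 294 for 5 columns, so d = 58.8 px.

58.8 px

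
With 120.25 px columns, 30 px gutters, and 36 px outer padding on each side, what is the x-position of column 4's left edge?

Each column+gutter stride is 150.25 px; 3 of them past the 36 px margin is 36 + 450.75 = 486.75 px.

486.75 px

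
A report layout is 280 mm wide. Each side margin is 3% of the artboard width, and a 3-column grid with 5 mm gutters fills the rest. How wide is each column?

Each margin = 3% of 280 = 8.4 mm; content = 280 − 2·8.4 = 263.2 mm.
263.2 − 2·5 = 253.2; ÷3 gives c = 84.4 mm.

84.4 mm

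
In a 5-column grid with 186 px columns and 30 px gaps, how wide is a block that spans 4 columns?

4-column span = 4·186 + 3·30 = 834 px.

834 px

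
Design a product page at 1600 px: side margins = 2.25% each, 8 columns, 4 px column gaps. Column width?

1600 × (1 − 2·2.25%) = 1600 × 95.5% = 1528 px for the columns.
8 columns + 7 column gaps: 8c + 7·4 = 1528.
8c = 1528 − 28 = 1500, so c = 187.5 px.

187.5 px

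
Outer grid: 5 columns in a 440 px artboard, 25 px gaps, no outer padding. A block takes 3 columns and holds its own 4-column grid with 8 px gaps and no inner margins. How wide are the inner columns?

440 − 4·25 = 340; ÷5 gives c = 68 px.
Span of 3: 3·68 + 2·25 = 204 + 50 = 254 px.
254 − 3·8 = 230; ÷4 gives d = 57.5 px.

57.5 px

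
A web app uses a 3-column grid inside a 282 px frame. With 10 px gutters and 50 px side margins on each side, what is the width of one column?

Subtract both margins: 282 − 2·50 = 182 px.
Subtracting 2 gutters of 10 leaves 162 for 3 columns, so c = 54 px.

54 px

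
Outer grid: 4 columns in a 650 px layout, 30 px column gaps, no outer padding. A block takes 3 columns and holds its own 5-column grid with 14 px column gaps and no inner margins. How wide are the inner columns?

84.8 px

650 − 3·30 = 560; ÷4 gives c = 140 px.
3 columns plus 2 column gaps: 420 + 60 = 480 px.
480 − 4·14 = 424; ÷5 gives d = 84.8 px.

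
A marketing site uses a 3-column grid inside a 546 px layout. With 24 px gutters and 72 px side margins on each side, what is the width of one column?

118 px

Content width = 546 − 2·72 = 402 px.
3 columns + 2 gutters: 3c + 2·24 = 402.
3c = 402 − 48 = 354, so c = 118 px.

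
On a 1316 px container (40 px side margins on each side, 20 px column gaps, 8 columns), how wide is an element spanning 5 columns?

765 px

Take off 80 px of margins, leaving 1236 px.
8c + 7·20 = 1236 → 8c = 1096 → c = 137 px.
5-column span = 5·137 + 4·20 = 765 px.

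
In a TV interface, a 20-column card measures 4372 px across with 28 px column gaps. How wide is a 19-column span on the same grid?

4152 px

20c + 19·28 = 4372 → 20c = 3840 → c = 192 px.
19-column span = 19·192 + 18·28 = 4152 px.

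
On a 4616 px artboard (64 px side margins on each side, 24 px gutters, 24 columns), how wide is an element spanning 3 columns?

Inside the margins: 4616 − 128 = 4488 px.
4488 − 23·24 = 3936; ÷24 gives c = 164 px.
Span of 3: 3·164 + 2·24 = 492 + 48 = 540 px.

540 px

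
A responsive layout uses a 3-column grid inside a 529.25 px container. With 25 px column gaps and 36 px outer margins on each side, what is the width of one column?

Content width = 529.25 − 2·36 = 457.25 px.
3 columns + 2 column gaps: 3c + 2·25 = 457.25.
3c = 457.25 − 50 = 407.25, so c = 135.75 px.

135.75 px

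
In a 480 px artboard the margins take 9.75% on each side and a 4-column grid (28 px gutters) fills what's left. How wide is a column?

480 × (1 − 2·9.75%) = 480 × 80.5% = 386.4 px for the columns.
4c + 3·28 = 386.4 → 4c = 302.4 → c = 75.6 px.

75.6 px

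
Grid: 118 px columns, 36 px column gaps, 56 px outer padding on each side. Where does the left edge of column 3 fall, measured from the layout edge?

364 px

Each column+gutter stride is 154 px; 2 of them past the 56 px margin is 56 + 308 = 364 px.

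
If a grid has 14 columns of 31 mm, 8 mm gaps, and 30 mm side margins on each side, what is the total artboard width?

Adding margins, columns and gutters: 60 + 434 + 104 = 598 mm.

598 mm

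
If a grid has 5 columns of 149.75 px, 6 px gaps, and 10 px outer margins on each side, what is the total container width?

792.75 px

Container = 2·10 + 5·149.75 + 4·6 = 20 + 748.75 + 24 = 792.75 px.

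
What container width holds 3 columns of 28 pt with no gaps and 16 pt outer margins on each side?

Container = 2·16 + 3·28 = 32 + 84 = 116 pt.

116 pt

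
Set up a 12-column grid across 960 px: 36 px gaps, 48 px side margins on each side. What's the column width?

Subtract both margins: 960 − 2·48 = 864 px.
Subtracting 11 gaps of 36 leaves 468 for 12 columns, so c = 39 px.

39 px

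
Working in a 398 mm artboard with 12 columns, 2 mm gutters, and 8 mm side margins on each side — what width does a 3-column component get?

94 mm

Subtract both margins: 398 − 2·8 = 382 mm.
12c + 11·2 = 382 → 12c = 360 → c = 30 mm.
3-column span = 3·30 + 2·2 = 94 mm.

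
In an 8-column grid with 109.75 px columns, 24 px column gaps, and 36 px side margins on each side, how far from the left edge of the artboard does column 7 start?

Column 7 starts at margin + 6·(column + gutter) = 36 + 6·133.75 = 838.5 px.

838.5 px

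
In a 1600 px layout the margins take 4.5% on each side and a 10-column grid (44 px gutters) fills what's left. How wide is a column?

Each margin = 4.5% of 1600 = 72 px; content = 1600 − 2·72 = 1456 px.
10c + 9·44 = 1456 → 10c = 1060 → c = 106 px.

106 px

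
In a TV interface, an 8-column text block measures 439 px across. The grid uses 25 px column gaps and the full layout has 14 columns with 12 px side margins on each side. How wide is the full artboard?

Subtracting 7 column gaps of 25 leaves 264 for 8 columns, so c = 33 px.
Adding margins, columns and gutters: 24 + 462 + 325 = 811 px.

811 px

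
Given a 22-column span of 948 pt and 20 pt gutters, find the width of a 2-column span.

68 pt

22 columns + 21 gutters: 22c + 21·20 = 948.
22c = 948 − 420 = 528, so c = 24 pt.
2 columns plus 1 gutter: 48 + 20 = 68 pt.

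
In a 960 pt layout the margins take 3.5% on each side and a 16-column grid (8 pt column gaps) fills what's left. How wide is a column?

Each margin = 3.5% of 960 = 33.6 pt; content = 960 − 2·33.6 = 892.8 pt.
Subtracting 15 column gaps of 8 leaves 772.8 for 16 columns, so c = 48.3 pt.

48.3 pt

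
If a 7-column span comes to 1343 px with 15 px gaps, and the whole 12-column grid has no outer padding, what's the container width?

7 columns + 6 gaps: 7c + 6·15 = 1343.
7c = 1343 − 90 = 1253, so c = 179 px.
Total width: 12·179 + 11·15 = 2313 px.

2313 px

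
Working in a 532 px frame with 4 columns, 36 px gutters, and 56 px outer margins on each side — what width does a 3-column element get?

306 px

Subtract both margins: 532 − 2·56 = 420 px.
4 columns + 3 gutters: 4c + 3·36 = 420.
4c = 420 − 108 = 312, so c = 78 px.
3 columns plus 2 gutters: 234 + 72 = 306 px.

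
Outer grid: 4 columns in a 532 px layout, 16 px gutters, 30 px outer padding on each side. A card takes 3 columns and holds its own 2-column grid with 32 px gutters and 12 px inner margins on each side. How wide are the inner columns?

147 px

Take off 60 px of margins, leaving 472 px.
4 columns + 3 gutters: 4c + 3·16 = 472.
4c = 472 − 48 = 424, so c = 106 px.
3 columns plus 2 gutters: 318 + 32 = 350 px.
Inner content = 350 − 2·12 = 326 px.
2 columns + 1 gutter: 2d + 1·32 = 326.
2d = 326 − 32 = 294, so d = 147 px.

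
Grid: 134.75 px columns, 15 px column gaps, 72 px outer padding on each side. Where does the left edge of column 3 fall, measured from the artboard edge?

371.5 px

Each column+gutter stride is 149.75 px; 2 of them past the 72 px margin is 72 + 299.5 = 371.5 px.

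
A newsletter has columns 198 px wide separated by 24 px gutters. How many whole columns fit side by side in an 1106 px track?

Each extra column adds 198 + 24 = 222 px.
(1106 + 24) / 222 = 5.09, so 5 columns fit.

5 columns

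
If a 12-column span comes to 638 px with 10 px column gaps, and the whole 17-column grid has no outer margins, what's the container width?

12 columns + 11 column gaps: 12c + 11·10 = 638.
12c = 638 − 110 = 528, so c = 44 px.
Total width: 17·44 + 16·10 = 908 px.

908 px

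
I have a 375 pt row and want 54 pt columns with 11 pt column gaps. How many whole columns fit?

5 columns

k columns need k·54 + (k−1)·11 = k·65 − 11.
k·65 − 11 ≤ 375 → k ≤ 386 / 65 ≈ 5.94, so k = 5.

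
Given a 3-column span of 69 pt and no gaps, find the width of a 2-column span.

3c = 69 → c = 23 pt.
With no gaps, 2 columns span 2·23 = 46 pt.

46 pt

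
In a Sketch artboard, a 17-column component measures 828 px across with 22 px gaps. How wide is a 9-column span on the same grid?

Subtracting 16 gaps of 22 leaves 476 for 17 columns, so c = 28 px.
Span of 9: 9·28 + 8·22 = 252 + 176 = 428 px.

428 px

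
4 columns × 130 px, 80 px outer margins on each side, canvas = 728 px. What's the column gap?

Content width = 728 − 2·80 = 568 px.
4 columns take 4·130 = 520 px; remaining 48 splits into 3 column gaps.
g = 48 / 3 = 16 px.

16 px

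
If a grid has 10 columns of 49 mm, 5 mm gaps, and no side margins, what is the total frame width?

Frame = 10·49 + 9·5 = 490 + 45 = 535 mm.

535 mm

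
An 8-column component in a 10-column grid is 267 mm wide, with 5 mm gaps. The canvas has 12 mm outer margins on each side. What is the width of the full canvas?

359 mm

8c + 7·5 = 267 → 8c = 232 → c = 29 mm.
Adding margins, columns and gutters: 24 + 290 + 45 = 359 mm.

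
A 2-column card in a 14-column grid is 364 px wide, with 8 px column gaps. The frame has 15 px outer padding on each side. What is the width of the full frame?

2626 px

2 columns + 1 column gap: 2c + 1·8 = 364.
2c = 364 − 8 = 356, so c = 178 px.
Frame = 2·15 + 14·178 + 13·8 = 30 + 2492 + 104 = 2626 px.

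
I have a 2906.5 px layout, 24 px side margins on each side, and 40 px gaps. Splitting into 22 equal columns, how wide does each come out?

91.75 px

Subtract both margins: 2906.5 − 2·24 = 2858.5 px.
22 columns + 21 gaps: 22c + 21·40 = 2858.5.
22c = 2858.5 − 840 = 2018.5, so c = 91.75 px.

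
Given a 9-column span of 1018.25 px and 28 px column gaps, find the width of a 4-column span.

9 columns + 8 column gaps: 9c + 8·28 = 1018.25.
9c = 1018.25 − 224 = 794.25, so c = 88.25 px.
4 columns plus 3 column gaps: 353 + 84 = 437 px.

437 px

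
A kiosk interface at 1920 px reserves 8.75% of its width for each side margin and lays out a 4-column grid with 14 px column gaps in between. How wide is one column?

385.5 px

Margins: 8.75% × 1920 = 168 px each, so content = 1920 − 336 = 1584 px.
4 columns + 3 column gaps: 4c + 3·14 = 1584.
4c = 1584 − 42 = 1542, so c = 385.5 px.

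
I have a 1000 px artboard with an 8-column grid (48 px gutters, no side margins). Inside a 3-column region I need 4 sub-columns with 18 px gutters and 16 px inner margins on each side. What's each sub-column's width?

8 columns + 7 gutters: 8c + 7·48 = 1000.
8c = 1000 − 336 = 664, so c = 83 px.
3-column span = 3·83 + 2·48 = 345 px.
Inner content = 345 − 2·16 = 313 px.
4d + 3·18 = 313 → 4d = 259 → d = 64.75 px.

64.75 px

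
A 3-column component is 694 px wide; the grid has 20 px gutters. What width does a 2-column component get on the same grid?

3c + 2·20 = 694 → 3c = 654 → c = 218 px.
2-column span = 2·218 + 1·20 = 456 px.

456 px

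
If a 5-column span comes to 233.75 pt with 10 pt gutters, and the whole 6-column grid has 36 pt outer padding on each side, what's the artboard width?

5 columns + 4 gutters: 5c + 4·10 = 233.75.
5c = 233.75 − 40 = 193.75, so c = 38.75 pt.
Adding margins, columns and gutters: 72 + 232.5 + 50 = 354.5 pt.

354.5 pt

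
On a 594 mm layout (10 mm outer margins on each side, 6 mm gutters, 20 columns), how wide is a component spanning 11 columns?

Inside the margins: 594 − 20 = 574 mm.
Subtracting 19 gutters of 6 leaves 460 for 20 columns, so c = 23 mm.
11-column span = 11·23 + 10·6 = 313 mm.

313 mm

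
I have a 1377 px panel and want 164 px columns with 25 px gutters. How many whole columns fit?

7 columns

7 columns: 7·164 + 6·25 = 1298 px ≤ 1377.
8 columns: 1487 px > 1377. So 7.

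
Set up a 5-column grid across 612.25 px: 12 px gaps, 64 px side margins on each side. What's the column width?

Inside the margins: 612.25 − 128 = 484.25 px.
5c + 4·12 = 484.25 → 5c = 436.25 → c = 87.25 px.

87.25 px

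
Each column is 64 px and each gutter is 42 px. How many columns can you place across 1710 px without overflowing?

16 columns

k columns need k·64 + (k−1)·42 = k·106 − 42.
k·106 − 42 ≤ 1710 → k ≤ 1752 / 106 ≈ 16.53, so k = 16.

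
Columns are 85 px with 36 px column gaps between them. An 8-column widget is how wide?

8 columns plus 7 column gaps: 680 + 252 = 932 px.

932 px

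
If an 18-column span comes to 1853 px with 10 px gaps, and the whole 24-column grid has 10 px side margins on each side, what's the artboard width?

1853 − 17·10 = 1683; ÷18 gives c = 93.5 px.
Adding margins, columns and gutters: 20 + 2244 + 230 = 2494 px.

2494 px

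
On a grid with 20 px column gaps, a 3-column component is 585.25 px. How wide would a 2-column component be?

3 columns + 2 column gaps: 3c + 2·20 = 585.25.
3c = 585.25 − 40 = 545.25, so c = 181.75 px.
2-column span = 2·181.75 + 1·20 = 383.5 px.

383.5 px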